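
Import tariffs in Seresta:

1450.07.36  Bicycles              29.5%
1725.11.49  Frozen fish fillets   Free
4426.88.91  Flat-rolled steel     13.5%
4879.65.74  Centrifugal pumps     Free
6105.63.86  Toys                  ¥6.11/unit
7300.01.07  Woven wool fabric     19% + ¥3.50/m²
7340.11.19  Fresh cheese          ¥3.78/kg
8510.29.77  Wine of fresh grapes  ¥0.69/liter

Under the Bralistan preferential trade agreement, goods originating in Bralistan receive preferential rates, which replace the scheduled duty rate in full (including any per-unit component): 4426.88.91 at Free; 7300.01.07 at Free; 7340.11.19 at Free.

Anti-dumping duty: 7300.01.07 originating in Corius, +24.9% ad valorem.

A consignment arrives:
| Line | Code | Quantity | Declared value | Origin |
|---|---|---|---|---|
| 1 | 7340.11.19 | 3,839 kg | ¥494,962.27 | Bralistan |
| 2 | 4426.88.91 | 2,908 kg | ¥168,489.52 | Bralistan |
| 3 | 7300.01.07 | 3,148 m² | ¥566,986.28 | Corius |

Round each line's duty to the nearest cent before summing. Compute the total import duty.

¥259,924.98

Line 1 (7340.11.19, Bralistan, 3,839 kg, ¥494,962.27):
Base rate for 7340.11.19 is ¥3.78/kg.
Origin Bralistan qualifies under the Seresta–Bralistan agreement and 7340.11.19 is covered: preferential rate Free applies instead.
Duty = ¥494,962.27 × 0% = ¥0.00.
Line 2 (4426.88.91, Bralistan, 2,908 kg, ¥168,489.52):
Base rate for 4426.88.91 is 13.5%.
Origin Bralistan qualifies under the Seresta–Bralistan agreement and 4426.88.91 is covered: preferential rate Free applies instead.
Duty = ¥168,489.52 × 0% = ¥0.00.
Line 3 (7300.01.07, Corius, 3,148 m², ¥566,986.28):
Base rate for 7300.01.07 is 19% + ¥3.50/m².
7300.01.07 has an FTA preferential rate, but origin Corius is not Bralistan; base rate stands.
Additional duty on 7300.01.07 from Corius: +24.9%. Applied ad valorem rate: 19% + 24.9% = 43.9%.
Duty = ¥566,986.28 × 43.9% + 3,148 × ¥3.50 = ¥259,924.98.
Total = ¥0.00 + ¥0.00 + ¥259,924.98 = ¥259,924.98.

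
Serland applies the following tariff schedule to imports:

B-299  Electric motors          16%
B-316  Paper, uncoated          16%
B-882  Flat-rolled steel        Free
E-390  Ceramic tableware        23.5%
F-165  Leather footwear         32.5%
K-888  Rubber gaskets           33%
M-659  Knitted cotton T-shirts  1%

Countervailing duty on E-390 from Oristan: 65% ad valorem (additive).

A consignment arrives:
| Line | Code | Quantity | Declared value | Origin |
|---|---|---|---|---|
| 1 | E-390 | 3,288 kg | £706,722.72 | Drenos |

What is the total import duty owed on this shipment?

£166,079.84

Line 1 (E-390, Drenos, 3,288 kg, £706,722.72):
Base rate for E-390 is 23.5%.
The additional-duty order on E-390 targets Oristan, not Drenos; it does not apply.
Duty = £706,722.72 × 23.5% = £166,079.84.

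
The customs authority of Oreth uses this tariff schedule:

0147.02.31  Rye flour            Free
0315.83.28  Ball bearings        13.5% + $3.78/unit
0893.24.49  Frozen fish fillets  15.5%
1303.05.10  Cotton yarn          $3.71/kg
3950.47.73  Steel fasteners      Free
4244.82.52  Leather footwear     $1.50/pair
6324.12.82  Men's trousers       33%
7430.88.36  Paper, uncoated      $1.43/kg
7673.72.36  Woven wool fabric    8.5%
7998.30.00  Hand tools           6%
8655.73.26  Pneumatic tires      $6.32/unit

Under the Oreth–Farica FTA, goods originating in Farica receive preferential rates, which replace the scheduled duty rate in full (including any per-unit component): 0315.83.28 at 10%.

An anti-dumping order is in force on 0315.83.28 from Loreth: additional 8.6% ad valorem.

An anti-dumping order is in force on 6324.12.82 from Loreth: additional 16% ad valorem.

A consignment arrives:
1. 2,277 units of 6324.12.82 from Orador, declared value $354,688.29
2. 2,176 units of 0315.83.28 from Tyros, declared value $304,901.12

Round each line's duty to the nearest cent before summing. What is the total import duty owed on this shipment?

$166,434.07

Line 1 (6324.12.82, Orador, 2,277 units, $354,688.29):
Base rate for 6324.12.82 is 33%.
The additional-duty order on 6324.12.82 targets Loreth, not Orador; it does not apply.
Duty = $354,688.29 × 33% = $117,047.14.
Line 2 (0315.83.28, Tyros, 2,176 units, $304,901.12):
Base rate for 0315.83.28 is 13.5% + $3.78/unit.
0315.83.28 has an FTA preferential rate, but origin Tyros is not Farica; base rate stands.
The additional-duty order on 0315.83.28 targets Loreth, not Tyros; it does not apply.
Duty = $304,901.12 × 13.5% + 2,176 × $3.78 = $49,386.93.
Total = $117,047.14 + $49,386.93 = $166,434.07.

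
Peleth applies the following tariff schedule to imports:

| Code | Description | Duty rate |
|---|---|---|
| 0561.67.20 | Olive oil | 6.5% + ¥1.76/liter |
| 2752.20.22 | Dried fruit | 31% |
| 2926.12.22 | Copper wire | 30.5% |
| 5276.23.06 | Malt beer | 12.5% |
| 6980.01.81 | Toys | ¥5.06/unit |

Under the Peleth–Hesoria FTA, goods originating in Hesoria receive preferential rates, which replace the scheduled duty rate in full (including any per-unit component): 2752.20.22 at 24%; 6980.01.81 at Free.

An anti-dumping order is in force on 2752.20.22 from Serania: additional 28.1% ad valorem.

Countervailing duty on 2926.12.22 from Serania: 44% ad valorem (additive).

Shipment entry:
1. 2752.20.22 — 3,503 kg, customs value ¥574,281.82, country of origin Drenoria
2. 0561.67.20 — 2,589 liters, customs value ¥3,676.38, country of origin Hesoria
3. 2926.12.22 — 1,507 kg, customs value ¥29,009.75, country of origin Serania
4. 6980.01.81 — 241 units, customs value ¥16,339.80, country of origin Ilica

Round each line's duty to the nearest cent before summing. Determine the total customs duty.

¥205,654.68

Line 1 (2752.20.22, Drenoria, 3,503 kg, ¥574,281.82):
Base rate for 2752.20.22 is 31%.
2752.20.22 has an FTA preferential rate, but origin Drenoria is not Hesoria; base rate stands.
The additional-duty order on 2752.20.22 targets Serania, not Drenoria; it does not apply.
Duty = ¥574,281.82 × 31% = ¥178,027.36.
Line 2 (0561.67.20, Hesoria, 2,589 liters, ¥3,676.38):
Base rate for 0561.67.20 is 6.5% + ¥1.76/liter.
Origin Hesoria is the FTA partner but 0561.67.20 is not on the preference list; base rate stands.
Duty = ¥3,676.38 × 6.5% + 2,589 × ¥1.76 = ¥4,795.60.
Line 3 (2926.12.22, Serania, 1,507 kg, ¥29,009.75):
Base rate for 2926.12.22 is 30.5%.
Additional duty on 2926.12.22 from Serania: +44%. Applied ad valorem rate: 30.5% + 44% = 74.5%.
Duty = ¥29,009.75 × 74.5% = ¥21,612.26.
Line 4 (6980.01.81, Ilica, 241 units, ¥16,339.80):
Base rate for 6980.01.81 is ¥5.06/unit.
6980.01.81 has an FTA preferential rate, but origin Ilica is not Hesoria; base rate stands.
Duty = 241 × ¥5.06 = ¥1,219.46.
Total = ¥178,027.36 + ¥4,795.60 + ¥21,612.26 + ¥1,219.46 = ¥205,654.68.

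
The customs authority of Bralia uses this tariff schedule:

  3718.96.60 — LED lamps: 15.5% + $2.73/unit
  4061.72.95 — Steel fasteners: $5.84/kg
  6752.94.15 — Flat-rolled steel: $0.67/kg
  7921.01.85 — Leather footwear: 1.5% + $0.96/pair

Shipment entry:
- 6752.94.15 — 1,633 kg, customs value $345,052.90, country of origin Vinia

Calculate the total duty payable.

$1,094.11

Line 1 (6752.94.15, Vinia, 1,633 kg, $345,052.90):
Base rate for 6752.94.15 is $0.67/kg.
Duty = 1,633 × $0.67 = $1,094.11.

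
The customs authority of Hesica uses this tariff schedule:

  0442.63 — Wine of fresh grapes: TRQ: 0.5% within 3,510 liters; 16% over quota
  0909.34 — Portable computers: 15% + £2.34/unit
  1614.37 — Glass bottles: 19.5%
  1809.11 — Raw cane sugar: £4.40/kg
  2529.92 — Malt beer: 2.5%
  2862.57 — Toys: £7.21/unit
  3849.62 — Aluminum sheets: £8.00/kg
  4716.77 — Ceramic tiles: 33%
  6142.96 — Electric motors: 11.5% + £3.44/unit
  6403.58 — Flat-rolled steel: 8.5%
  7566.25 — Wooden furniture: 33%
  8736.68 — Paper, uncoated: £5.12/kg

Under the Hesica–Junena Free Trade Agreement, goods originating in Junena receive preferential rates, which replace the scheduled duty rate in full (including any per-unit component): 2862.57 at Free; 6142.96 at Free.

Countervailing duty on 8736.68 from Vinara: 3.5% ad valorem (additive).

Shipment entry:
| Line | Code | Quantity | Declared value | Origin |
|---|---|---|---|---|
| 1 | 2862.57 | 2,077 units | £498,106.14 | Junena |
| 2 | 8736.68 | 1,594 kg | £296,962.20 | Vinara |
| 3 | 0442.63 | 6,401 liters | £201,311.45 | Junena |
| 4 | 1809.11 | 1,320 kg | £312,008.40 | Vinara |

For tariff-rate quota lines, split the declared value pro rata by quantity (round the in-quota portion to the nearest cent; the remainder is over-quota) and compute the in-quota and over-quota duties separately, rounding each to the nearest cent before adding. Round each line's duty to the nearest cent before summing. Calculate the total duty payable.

£39,462.42

Line 1 (2862.57, Junena, 2,077 units, £498,106.14):
Base rate for 2862.57 is £7.21/unit.
Origin Junena qualifies under the Hesica–Junena agreement and 2862.57 is covered: preferential rate Free applies instead.
Duty = £498,106.14 × 0% = £0.00.
Line 2 (8736.68, Vinara, 1,594 kg, £296,962.20):
Base rate for 8736.68 is £5.12/kg.
Additional duty on 8736.68 from Vinara: +3.5% ad valorem. Applied ad valorem rate = 3.5%.
Duty = £296,962.20 × 3.5% + 1,594 × £5.12 = £18,554.96.
Line 3 (0442.63, Junena, 6,401 liters, £201,311.45):
Code 0442.63 is under a tariff-rate quota (threshold 3,510 liters). In-quota: 3,510 liters at 0.5%; over-quota: 2,891 liters at 16%.
Pro-rata value split: in-quota = £201,311.45 × 3,510/6,401 = £110,389.50; over-quota = £201,311.45 − £110,389.50 = £90,921.95.
In-quota duty = £110,389.50 × 0.5% = £551.95. Over-quota duty = £90,921.95 × 16% = £14,547.51.
Line duty = £551.95 + £14,547.51 = £15,099.46.
Line 4 (1809.11, Vinara, 1,320 kg, £312,008.40):
Base rate for 1809.11 is £4.40/kg.
Duty = 1,320 × £4.40 = £5,808.00.
Total = £0.00 + £18,554.96 + £15,099.46 + £5,808.00 = £39,462.42.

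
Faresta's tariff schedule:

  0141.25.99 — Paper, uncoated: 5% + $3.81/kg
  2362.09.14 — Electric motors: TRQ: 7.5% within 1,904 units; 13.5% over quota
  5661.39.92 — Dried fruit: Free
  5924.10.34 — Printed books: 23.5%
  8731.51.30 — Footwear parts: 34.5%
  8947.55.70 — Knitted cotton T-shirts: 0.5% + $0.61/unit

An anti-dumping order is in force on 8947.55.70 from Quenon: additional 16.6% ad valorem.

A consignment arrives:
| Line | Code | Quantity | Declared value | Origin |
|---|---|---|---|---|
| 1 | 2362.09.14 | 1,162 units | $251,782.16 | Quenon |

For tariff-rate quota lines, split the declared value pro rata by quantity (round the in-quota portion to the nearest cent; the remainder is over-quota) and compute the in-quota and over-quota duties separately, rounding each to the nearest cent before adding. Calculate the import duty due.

$18,883.66

Line 1 (2362.09.14, Quenon, 1,162 units, $251,782.16):
Code 2362.09.14 is under a tariff-rate quota (threshold 1,904 units). Quantity 1,162 units is within the quota, so the in-quota rate 7.5% applies to the full value.
Duty = $251,782.16 × 7.5% = $18,883.66.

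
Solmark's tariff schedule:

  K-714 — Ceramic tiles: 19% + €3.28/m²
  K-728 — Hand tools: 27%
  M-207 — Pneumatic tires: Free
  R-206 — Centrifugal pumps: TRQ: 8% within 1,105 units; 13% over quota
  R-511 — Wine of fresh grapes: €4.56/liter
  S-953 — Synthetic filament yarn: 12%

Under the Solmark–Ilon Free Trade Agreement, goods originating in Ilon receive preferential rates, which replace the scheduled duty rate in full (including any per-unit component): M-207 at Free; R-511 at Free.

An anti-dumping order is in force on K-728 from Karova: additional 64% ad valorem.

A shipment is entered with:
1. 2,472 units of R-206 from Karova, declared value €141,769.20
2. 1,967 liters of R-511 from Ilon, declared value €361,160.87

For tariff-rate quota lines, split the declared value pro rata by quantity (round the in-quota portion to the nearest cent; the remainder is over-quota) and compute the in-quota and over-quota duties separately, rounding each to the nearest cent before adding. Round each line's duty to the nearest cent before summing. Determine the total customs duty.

€15,261.41

Line 1 (R-206, Karova, 2,472 units, €141,769.20):
Code R-206 is under a tariff-rate quota (threshold 1,105 units). In-quota: 1,105 units at 8%; over-quota: 1,367 units at 13%.
Pro-rata value split: in-quota = €141,769.20 × 1,105/2,472 = €63,371.75; over-quota = €141,769.20 − €63,371.75 = €78,397.45.
In-quota duty = €63,371.75 × 8% = €5,069.74. Over-quota duty = €78,397.45 × 13% = €10,191.67.
Line duty = €5,069.74 + €10,191.67 = €15,261.41.
Line 2 (R-511, Ilon, 1,967 liters, €361,160.87):
Base rate for R-511 is €4.56/liter.
Origin Ilon qualifies under the Solmark–Ilon agreement and R-511 is covered: preferential rate Free applies instead.
Duty = €361,160.87 × 0% = €0.00.
Total = €15,261.41 + €0.00 = €15,261.41.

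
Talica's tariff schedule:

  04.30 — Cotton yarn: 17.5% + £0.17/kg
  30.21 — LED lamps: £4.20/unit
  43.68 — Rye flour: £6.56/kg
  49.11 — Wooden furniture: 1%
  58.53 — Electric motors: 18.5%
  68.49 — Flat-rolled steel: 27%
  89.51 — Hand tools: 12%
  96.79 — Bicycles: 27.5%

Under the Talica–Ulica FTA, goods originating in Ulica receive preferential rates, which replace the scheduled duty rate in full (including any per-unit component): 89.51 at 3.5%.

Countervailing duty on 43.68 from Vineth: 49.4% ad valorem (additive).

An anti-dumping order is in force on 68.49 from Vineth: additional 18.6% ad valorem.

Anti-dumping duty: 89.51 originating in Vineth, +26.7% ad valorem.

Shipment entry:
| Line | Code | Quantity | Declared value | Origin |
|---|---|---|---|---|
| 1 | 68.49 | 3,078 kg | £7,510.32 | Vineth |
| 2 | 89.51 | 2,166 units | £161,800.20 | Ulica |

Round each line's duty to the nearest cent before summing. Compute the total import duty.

Line 1 (68.49, Vineth, 3,078 kg, £7,510.32):
Base rate for 68.49 is 27%.
Additional duty on 68.49 from Vineth: +18.6%. Applied ad valorem rate: 27% + 18.6% = 45.6%.
Duty = £7,510.32 × 45.6% = £3,424.71.
Line 2 (89.51, Ulica, 2,166 units, £161,800.20):
Base rate for 89.51 is 12%.
Origin Ulica qualifies under the Talica–Ulica agreement and 89.51 is covered: preferential rate 3.5% applies instead.
The additional-duty order on 89.51 targets Vineth, not Ulica; it does not apply.
Duty = £161,800.20 × 3.5% = £5,663.01.
Total = £3,424.71 + £5,663.01 = £9,087.72.

£9,087.72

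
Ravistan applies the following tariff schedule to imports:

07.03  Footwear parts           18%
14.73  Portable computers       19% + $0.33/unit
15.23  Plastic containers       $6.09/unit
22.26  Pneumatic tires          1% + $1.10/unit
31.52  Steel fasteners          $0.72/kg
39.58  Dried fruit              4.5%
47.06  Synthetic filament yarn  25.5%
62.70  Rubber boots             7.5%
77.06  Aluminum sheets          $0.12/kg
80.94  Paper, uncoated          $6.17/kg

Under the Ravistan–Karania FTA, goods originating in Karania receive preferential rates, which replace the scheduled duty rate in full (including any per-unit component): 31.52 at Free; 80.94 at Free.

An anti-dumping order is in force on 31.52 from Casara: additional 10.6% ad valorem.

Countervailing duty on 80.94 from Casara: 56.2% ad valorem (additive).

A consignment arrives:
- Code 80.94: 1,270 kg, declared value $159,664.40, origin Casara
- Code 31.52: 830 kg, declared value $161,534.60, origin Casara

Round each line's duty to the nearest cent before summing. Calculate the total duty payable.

$115,287.56

Line 1 (80.94, Casara, 1,270 kg, $159,664.40):
Base rate for 80.94 is $6.17/kg.
80.94 has an FTA preferential rate, but origin Casara is not Karania; base rate stands.
Additional duty on 80.94 from Casara: +56.2% ad valorem. Applied ad valorem rate = 56.2%.
Duty = $159,664.40 × 56.2% + 1,270 × $6.17 = $97,567.29.
Line 2 (31.52, Casara, 830 kg, $161,534.60):
Base rate for 31.52 is $0.72/kg.
31.52 has an FTA preferential rate, but origin Casara is not Karania; base rate stands.
Additional duty on 31.52 from Casara: +10.6% ad valorem. Applied ad valorem rate = 10.6%.
Duty = $161,534.60 × 10.6% + 830 × $0.72 = $17,720.27.
Total = $97,567.29 + $17,720.27 = $115,287.56.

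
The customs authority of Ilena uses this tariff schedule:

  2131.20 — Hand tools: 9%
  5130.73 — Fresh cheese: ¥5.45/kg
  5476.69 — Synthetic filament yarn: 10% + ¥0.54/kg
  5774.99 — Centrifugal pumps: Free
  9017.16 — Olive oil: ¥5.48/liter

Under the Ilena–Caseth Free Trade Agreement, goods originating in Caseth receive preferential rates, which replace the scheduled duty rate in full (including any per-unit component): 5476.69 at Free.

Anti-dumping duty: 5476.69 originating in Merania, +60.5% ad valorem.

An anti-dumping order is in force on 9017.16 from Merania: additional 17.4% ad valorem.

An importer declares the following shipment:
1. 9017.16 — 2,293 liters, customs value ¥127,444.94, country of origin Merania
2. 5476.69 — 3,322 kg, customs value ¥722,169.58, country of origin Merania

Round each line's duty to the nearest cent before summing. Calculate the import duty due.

Line 1 (9017.16, Merania, 2,293 liters, ¥127,444.94):
Base rate for 9017.16 is ¥5.48/liter.
Additional duty on 9017.16 from Merania: +17.4% ad valorem. Applied ad valorem rate = 17.4%.
Duty = ¥127,444.94 × 17.4% + 2,293 × ¥5.48 = ¥34,741.06.
Line 2 (5476.69, Merania, 3,322 kg, ¥722,169.58):
Base rate for 5476.69 is 10% + ¥0.54/kg.
5476.69 has an FTA preferential rate, but origin Merania is not Caseth; base rate stands.
Additional duty on 5476.69 from Merania: +60.5%. Applied ad valorem rate: 10% + 60.5% = 70.5%.
Duty = ¥722,169.58 × 70.5% + 3,322 × ¥0.54 = ¥510,923.43.
Total = ¥34,741.06 + ¥510,923.43 = ¥545,664.49.

¥545,664.49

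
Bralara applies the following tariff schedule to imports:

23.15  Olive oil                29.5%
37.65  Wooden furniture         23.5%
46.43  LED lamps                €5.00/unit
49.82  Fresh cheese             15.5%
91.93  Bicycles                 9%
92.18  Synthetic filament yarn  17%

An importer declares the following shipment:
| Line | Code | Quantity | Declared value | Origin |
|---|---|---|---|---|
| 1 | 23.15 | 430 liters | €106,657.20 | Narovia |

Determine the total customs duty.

Line 1 (23.15, Narovia, 430 liters, €106,657.20):
Base rate for 23.15 is 29.5%.
Duty = €106,657.20 × 29.5% = €31,463.87.

€31,463.87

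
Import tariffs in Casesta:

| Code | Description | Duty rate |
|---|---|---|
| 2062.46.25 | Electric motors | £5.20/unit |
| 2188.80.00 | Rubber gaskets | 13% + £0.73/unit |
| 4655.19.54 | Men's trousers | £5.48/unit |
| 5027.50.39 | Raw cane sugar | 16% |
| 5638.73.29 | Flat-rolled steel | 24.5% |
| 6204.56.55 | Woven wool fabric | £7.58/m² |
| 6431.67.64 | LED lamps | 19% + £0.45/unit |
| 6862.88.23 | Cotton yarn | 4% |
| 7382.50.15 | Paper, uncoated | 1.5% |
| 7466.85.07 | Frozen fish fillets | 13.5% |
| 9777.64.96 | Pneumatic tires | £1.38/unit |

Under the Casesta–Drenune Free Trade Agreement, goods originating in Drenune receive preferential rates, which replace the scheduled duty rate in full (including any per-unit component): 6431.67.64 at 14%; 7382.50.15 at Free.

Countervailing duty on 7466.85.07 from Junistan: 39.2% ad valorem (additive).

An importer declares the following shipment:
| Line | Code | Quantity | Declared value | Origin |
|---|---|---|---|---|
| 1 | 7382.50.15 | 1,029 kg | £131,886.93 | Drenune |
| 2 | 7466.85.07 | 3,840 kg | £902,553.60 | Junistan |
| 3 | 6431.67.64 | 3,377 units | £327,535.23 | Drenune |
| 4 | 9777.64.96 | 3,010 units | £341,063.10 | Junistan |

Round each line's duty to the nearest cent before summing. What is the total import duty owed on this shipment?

£525,654.48

Line 1 (7382.50.15, Drenune, 1,029 kg, £131,886.93):
Base rate for 7382.50.15 is 1.5%.
Origin Drenune qualifies under the Casesta–Drenune agreement and 7382.50.15 is covered: preferential rate Free applies instead.
Duty = £131,886.93 × 0% = £0.00.
Line 2 (7466.85.07, Junistan, 3,840 kg, £902,553.60):
Base rate for 7466.85.07 is 13.5%.
Additional duty on 7466.85.07 from Junistan: +39.2%. Applied ad valorem rate: 13.5% + 39.2% = 52.7%.
Duty = £902,553.60 × 52.7% = £475,645.75.
Line 3 (6431.67.64, Drenune, 3,377 units, £327,535.23):
Base rate for 6431.67.64 is 19% + £0.45/unit.
Origin Drenune qualifies under the Casesta–Drenune agreement and 6431.67.64 is covered: preferential rate 14% applies instead.
Duty = £327,535.23 × 14% = £45,854.93.
Line 4 (9777.64.96, Junistan, 3,010 units, £341,063.10):
Base rate for 9777.64.96 is £1.38/unit.
Duty = 3,010 × £1.38 = £4,153.80.
Total = £0.00 + £475,645.75 + £45,854.93 + £4,153.80 = £525,654.48.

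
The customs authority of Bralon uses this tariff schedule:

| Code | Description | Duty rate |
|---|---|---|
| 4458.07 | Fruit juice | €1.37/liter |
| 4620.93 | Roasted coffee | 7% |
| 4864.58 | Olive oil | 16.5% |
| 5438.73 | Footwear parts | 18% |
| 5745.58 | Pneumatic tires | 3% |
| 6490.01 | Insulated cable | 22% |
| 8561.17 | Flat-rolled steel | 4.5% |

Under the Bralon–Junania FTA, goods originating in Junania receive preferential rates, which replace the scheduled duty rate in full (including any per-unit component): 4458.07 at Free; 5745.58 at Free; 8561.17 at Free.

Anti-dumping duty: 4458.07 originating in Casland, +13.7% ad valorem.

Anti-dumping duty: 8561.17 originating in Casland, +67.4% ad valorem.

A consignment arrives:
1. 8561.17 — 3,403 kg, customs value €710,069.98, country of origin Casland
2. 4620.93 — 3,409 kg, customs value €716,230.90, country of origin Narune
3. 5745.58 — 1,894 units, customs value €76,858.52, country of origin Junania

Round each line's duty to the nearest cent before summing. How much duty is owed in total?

€560,676.48

Line 1 (8561.17, Casland, 3,403 kg, €710,069.98):
Base rate for 8561.17 is 4.5%.
8561.17 has an FTA preferential rate, but origin Casland is not Junania; base rate stands.
Additional duty on 8561.17 from Casland: +67.4%. Applied ad valorem rate: 4.5% + 67.4% = 71.9%.
Duty = €710,069.98 × 71.9% = €510,540.32.
Line 2 (4620.93, Narune, 3,409 kg, €716,230.90):
Base rate for 4620.93 is 7%.
Duty = €716,230.90 × 7% = €50,136.16.
Line 3 (5745.58, Junania, 1,894 units, €76,858.52):
Base rate for 5745.58 is 3%.
Origin Junania qualifies under the Bralon–Junania agreement and 5745.58 is covered: preferential rate Free applies instead.
Duty = €76,858.52 × 0% = €0.00.
Total = €510,540.32 + €50,136.16 + €0.00 = €560,676.48.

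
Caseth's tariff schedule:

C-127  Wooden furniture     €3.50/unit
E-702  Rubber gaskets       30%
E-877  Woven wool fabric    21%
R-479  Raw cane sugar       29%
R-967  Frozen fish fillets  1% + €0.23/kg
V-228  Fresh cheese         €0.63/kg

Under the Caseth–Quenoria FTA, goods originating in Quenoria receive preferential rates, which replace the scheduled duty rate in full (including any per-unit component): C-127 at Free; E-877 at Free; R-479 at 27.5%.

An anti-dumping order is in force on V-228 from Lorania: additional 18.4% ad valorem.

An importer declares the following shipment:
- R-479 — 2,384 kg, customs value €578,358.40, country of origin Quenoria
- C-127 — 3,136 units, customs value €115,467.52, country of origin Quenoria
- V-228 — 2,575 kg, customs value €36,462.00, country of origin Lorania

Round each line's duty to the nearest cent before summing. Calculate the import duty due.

Line 1 (R-479, Quenoria, 2,384 kg, €578,358.40):
Base rate for R-479 is 29%.
Origin Quenoria qualifies under the Caseth–Quenoria agreement and R-479 is covered: preferential rate 27.5% applies instead.
Duty = €578,358.40 × 27.5% = €159,048.56.
Line 2 (C-127, Quenoria, 3,136 units, €115,467.52):
Base rate for C-127 is €3.50/unit.
Origin Quenoria qualifies under the Caseth–Quenoria agreement and C-127 is covered: preferential rate Free applies instead.
Duty = €115,467.52 × 0% = €0.00.
Line 3 (V-228, Lorania, 2,575 kg, €36,462.00):
Base rate for V-228 is €0.63/kg.
Additional duty on V-228 from Lorania: +18.4% ad valorem. Applied ad valorem rate = 18.4%.
Duty = €36,462.00 × 18.4% + 2,575 × €0.63 = €8,331.26.
Total = €159,048.56 + €0.00 + €8,331.26 = €167,379.82.

€167,379.82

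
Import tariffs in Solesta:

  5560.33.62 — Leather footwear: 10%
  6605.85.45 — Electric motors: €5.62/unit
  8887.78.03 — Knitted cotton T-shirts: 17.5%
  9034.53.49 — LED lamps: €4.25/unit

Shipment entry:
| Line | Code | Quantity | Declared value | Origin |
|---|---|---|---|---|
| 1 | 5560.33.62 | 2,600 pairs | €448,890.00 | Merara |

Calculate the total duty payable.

€44,889.00

Line 1 (5560.33.62, Merara, 2,600 pairs, €448,890.00):
Base rate for 5560.33.62 is 10%.
Duty = €448,890.00 × 10% = €44,889.00.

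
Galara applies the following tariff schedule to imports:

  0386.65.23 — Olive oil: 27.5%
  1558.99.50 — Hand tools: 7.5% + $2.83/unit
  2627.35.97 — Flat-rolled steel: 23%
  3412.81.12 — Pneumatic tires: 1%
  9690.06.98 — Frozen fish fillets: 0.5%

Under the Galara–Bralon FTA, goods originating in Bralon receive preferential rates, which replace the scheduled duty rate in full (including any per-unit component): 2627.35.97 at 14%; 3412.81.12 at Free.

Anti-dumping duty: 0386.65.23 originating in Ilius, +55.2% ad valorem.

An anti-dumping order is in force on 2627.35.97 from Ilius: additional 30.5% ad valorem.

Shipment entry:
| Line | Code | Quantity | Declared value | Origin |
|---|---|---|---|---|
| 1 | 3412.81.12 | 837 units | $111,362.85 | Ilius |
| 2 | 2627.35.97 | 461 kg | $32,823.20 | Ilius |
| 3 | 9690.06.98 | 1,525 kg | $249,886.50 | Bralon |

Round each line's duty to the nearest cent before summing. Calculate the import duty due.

Line 1 (3412.81.12, Ilius, 837 units, $111,362.85):
Base rate for 3412.81.12 is 1%.
3412.81.12 has an FTA preferential rate, but origin Ilius is not Bralon; base rate stands.
Duty = $111,362.85 × 1% = $1,113.63.
Line 2 (2627.35.97, Ilius, 461 kg, $32,823.20):
Base rate for 2627.35.97 is 23%.
2627.35.97 has an FTA preferential rate, but origin Ilius is not Bralon; base rate stands.
Additional duty on 2627.35.97 from Ilius: +30.5%. Applied ad valorem rate: 23% + 30.5% = 53.5%.
Duty = $32,823.20 × 53.5% = $17,560.41.
Line 3 (9690.06.98, Bralon, 1,525 kg, $249,886.50):
Base rate for 9690.06.98 is 0.5%.
Origin Bralon is the FTA partner but 9690.06.98 is not on the preference list; base rate stands.
Duty = $249,886.50 × 0.5% = $1,249.43.
Total = $1,113.63 + $17,560.41 + $1,249.43 = $19,923.47.

$19,923.47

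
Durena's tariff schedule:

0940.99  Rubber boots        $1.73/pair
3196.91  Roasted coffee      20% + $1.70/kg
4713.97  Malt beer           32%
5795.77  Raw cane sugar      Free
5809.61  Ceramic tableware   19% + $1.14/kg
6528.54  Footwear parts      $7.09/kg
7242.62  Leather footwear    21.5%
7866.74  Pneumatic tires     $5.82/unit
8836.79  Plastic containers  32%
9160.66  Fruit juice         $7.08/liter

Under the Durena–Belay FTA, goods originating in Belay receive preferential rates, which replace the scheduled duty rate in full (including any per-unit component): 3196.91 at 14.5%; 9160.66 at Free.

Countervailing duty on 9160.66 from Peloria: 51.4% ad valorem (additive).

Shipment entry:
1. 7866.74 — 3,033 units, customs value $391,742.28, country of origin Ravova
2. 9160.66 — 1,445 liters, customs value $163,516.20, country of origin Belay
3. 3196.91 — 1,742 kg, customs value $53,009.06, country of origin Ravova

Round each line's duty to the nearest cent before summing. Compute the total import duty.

$31,215.27

Line 1 (7866.74, Ravova, 3,033 units, $391,742.28):
Base rate for 7866.74 is $5.82/unit.
Duty = 3,033 × $5.82 = $17,652.06.
Line 2 (9160.66, Belay, 1,445 liters, $163,516.20):
Base rate for 9160.66 is $7.08/liter.
Origin Belay qualifies under the Durena–Belay agreement and 9160.66 is covered: preferential rate Free applies instead.
The additional-duty order on 9160.66 targets Peloria, not Belay; it does not apply.
Duty = $163,516.20 × 0% = $0.00.
Line 3 (3196.91, Ravova, 1,742 kg, $53,009.06):
Base rate for 3196.91 is 20% + $1.70/kg.
3196.91 has an FTA preferential rate, but origin Ravova is not Belay; base rate stands.
Duty = $53,009.06 × 20% + 1,742 × $1.70 = $13,563.21.
Total = $17,652.06 + $0.00 + $13,563.21 = $31,215.27.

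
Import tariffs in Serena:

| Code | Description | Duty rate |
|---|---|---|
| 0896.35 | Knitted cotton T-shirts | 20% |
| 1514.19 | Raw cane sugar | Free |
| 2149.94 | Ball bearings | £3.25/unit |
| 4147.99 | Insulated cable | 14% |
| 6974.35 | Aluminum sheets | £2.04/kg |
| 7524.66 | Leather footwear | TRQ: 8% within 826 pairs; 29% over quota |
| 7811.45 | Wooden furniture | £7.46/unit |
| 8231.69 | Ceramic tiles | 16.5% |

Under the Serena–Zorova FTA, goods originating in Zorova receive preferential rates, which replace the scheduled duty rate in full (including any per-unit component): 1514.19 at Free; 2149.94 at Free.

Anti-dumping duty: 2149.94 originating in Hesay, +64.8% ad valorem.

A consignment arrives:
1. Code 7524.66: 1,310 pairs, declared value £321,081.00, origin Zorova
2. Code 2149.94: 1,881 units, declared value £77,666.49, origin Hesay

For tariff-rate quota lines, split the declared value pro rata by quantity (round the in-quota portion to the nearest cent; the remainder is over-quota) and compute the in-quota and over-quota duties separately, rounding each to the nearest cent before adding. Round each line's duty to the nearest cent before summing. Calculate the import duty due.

£107,039.59

Line 1 (7524.66, Zorova, 1,310 pairs, £321,081.00):
Code 7524.66 is under a tariff-rate quota (threshold 826 pairs). In-quota: 826 pairs at 8%; over-quota: 484 pairs at 29%.
Pro-rata value split: in-quota = £321,081.00 × 826/1,310 = £202,452.60; over-quota = £321,081.00 − £202,452.60 = £118,628.40.
In-quota duty = £202,452.60 × 8% = £16,196.21. Over-quota duty = £118,628.40 × 29% = £34,402.24.
Line duty = £16,196.21 + £34,402.24 = £50,598.45.
Line 2 (2149.94, Hesay, 1,881 units, £77,666.49):
Base rate for 2149.94 is £3.25/unit.
2149.94 has an FTA preferential rate, but origin Hesay is not Zorova; base rate stands.
Additional duty on 2149.94 from Hesay: +64.8% ad valorem. Applied ad valorem rate = 64.8%.
Duty = £77,666.49 × 64.8% + 1,881 × £3.25 = £56,441.14.
Total = £50,598.45 + £56,441.14 = £107,039.59.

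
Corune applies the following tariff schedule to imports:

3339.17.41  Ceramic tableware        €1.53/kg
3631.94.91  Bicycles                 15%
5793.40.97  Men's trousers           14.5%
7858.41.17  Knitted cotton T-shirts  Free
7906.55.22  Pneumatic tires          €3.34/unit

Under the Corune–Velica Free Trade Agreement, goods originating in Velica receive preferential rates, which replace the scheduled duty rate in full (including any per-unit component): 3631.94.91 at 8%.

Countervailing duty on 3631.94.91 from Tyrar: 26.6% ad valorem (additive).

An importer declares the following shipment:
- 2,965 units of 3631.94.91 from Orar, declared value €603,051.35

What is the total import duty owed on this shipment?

€90,457.70

Line 1 (3631.94.91, Orar, 2,965 units, €603,051.35):
Base rate for 3631.94.91 is 15%.
3631.94.91 has an FTA preferential rate, but origin Orar is not Velica; base rate stands.
The additional-duty order on 3631.94.91 targets Tyrar, not Orar; it does not apply.
Duty = €603,051.35 × 15% = €90,457.70.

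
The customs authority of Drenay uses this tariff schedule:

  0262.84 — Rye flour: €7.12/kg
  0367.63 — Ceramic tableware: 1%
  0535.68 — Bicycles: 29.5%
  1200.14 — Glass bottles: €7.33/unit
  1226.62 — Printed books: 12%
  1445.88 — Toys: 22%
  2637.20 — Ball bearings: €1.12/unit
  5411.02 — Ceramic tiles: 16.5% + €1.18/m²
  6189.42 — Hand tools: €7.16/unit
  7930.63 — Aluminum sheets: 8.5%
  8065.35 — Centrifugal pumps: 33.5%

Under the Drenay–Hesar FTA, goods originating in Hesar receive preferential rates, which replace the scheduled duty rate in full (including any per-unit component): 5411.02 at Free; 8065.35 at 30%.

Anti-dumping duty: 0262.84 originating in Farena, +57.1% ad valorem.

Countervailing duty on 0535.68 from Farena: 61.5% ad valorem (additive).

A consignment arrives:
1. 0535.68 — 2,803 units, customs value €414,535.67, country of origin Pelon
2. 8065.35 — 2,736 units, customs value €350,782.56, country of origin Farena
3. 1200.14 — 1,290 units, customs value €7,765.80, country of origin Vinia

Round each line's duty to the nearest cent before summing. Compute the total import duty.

Line 1 (0535.68, Pelon, 2,803 units, €414,535.67):
Base rate for 0535.68 is 29.5%.
The additional-duty order on 0535.68 targets Farena, not Pelon; it does not apply.
Duty = €414,535.67 × 29.5% = €122,288.02.
Line 2 (8065.35, Farena, 2,736 units, €350,782.56):
Base rate for 8065.35 is 33.5%.
8065.35 has an FTA preferential rate, but origin Farena is not Hesar; base rate stands.
Duty = €350,782.56 × 33.5% = €117,512.16.
Line 3 (1200.14, Vinia, 1,290 units, €7,765.80):
Base rate for 1200.14 is €7.33/unit.
Duty = 1,290 × €7.33 = €9,455.70.
Total = €122,288.02 + €117,512.16 + €9,455.70 = €249,255.88.

€249,255.88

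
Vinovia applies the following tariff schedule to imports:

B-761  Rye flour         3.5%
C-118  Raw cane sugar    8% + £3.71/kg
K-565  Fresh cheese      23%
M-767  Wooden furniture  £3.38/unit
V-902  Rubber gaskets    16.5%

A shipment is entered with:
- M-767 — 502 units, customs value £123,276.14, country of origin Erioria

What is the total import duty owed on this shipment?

Line 1 (M-767, Erioria, 502 units, £123,276.14):
Base rate for M-767 is £3.38/unit.
Duty = 502 × £3.38 = £1,696.76.

£1,696.76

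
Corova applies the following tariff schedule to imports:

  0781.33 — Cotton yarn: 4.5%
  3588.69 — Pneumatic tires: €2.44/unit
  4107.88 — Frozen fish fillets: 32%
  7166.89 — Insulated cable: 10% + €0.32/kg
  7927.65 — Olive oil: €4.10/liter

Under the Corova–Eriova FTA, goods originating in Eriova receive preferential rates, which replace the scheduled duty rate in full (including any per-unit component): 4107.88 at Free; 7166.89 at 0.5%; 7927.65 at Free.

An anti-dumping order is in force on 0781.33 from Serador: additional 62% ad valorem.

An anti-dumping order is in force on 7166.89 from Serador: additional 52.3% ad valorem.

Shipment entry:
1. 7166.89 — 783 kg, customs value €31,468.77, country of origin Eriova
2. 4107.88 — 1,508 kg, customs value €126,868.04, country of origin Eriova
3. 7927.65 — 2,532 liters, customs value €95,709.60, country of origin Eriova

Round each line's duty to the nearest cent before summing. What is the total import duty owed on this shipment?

Line 1 (7166.89, Eriova, 783 kg, €31,468.77):
Base rate for 7166.89 is 10% + €0.32/kg.
Origin Eriova qualifies under the Corova–Eriova agreement and 7166.89 is covered: preferential rate 0.5% applies instead.
The additional-duty order on 7166.89 targets Serador, not Eriova; it does not apply.
Duty = €31,468.77 × 0.5% = €157.34.
Line 2 (4107.88, Eriova, 1,508 kg, €126,868.04):
Base rate for 4107.88 is 32%.
Origin Eriova qualifies under the Corova–Eriova agreement and 4107.88 is covered: preferential rate Free applies instead.
Duty = €126,868.04 × 0% = €0.00.
Line 3 (7927.65, Eriova, 2,532 liters, €95,709.60):
Base rate for 7927.65 is €4.10/liter.
Origin Eriova qualifies under the Corova–Eriova agreement and 7927.65 is covered: preferential rate Free applies instead.
Duty = €95,709.60 × 0% = €0.00.
Total = €157.34 + €0.00 + €0.00 = €157.34.

€157.34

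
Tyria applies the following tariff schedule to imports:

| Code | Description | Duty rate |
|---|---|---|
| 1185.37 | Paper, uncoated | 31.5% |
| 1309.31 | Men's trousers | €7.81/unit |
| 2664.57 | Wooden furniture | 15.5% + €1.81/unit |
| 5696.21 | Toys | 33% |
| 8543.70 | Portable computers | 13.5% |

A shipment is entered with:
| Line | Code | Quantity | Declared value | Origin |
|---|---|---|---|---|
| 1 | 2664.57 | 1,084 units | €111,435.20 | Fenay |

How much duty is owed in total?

Line 1 (2664.57, Fenay, 1,084 units, €111,435.20):
Base rate for 2664.57 is 15.5% + €1.81/unit.
Duty = €111,435.20 × 15.5% + 1,084 × €1.81 = €19,234.50.

€19,234.50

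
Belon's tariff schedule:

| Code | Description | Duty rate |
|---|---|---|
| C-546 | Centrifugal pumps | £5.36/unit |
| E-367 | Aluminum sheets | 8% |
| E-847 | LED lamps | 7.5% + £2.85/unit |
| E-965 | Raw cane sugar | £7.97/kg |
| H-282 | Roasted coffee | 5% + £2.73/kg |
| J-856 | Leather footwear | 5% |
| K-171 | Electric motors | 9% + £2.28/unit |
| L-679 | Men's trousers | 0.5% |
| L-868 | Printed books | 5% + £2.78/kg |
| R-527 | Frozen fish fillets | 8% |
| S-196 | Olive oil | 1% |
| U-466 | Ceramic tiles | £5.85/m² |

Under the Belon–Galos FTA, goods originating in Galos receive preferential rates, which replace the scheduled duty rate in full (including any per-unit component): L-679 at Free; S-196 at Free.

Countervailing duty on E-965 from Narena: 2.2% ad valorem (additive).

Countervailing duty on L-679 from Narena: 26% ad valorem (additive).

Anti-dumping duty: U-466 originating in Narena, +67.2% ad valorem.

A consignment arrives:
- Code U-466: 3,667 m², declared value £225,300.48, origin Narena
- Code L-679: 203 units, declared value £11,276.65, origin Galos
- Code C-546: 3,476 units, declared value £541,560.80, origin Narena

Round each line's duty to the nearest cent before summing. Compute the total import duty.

Line 1 (U-466, Narena, 3,667 m², £225,300.48):
Base rate for U-466 is £5.85/m².
Additional duty on U-466 from Narena: +67.2% ad valorem. Applied ad valorem rate = 67.2%.
Duty = £225,300.48 × 67.2% + 3,667 × £5.85 = £172,853.87.
Line 2 (L-679, Galos, 203 units, £11,276.65):
Base rate for L-679 is 0.5%.
Origin Galos qualifies under the Belon–Galos agreement and L-679 is covered: preferential rate Free applies instead.
The additional-duty order on L-679 targets Narena, not Galos; it does not apply.
Duty = £11,276.65 × 0% = £0.00.
Line 3 (C-546, Narena, 3,476 units, £541,560.80):
Base rate for C-546 is £5.36/unit.
Duty = 3,476 × £5.36 = £18,631.36.
Total = £172,853.87 + £0.00 + £18,631.36 = £191,485.23.

£191,485.23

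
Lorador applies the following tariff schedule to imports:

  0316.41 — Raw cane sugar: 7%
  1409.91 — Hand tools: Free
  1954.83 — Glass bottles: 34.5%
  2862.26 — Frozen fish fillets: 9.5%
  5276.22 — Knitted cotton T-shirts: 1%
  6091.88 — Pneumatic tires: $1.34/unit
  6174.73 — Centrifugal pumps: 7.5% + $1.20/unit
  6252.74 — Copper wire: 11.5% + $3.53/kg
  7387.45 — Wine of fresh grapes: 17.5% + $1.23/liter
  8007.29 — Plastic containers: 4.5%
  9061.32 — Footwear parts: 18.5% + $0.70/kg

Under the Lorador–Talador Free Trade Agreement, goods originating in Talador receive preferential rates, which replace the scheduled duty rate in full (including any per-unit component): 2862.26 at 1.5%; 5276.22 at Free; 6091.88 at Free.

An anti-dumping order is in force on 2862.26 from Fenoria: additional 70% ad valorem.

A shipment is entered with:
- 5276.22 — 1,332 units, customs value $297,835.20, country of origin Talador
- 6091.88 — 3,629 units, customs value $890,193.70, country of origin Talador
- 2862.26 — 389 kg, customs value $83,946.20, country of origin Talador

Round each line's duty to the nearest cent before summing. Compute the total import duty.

$1,259.19

Line 1 (5276.22, Talador, 1,332 units, $297,835.20):
Base rate for 5276.22 is 1%.
Origin Talador qualifies under the Lorador–Talador agreement and 5276.22 is covered: preferential rate Free applies instead.
Duty = $297,835.20 × 0% = $0.00.
Line 2 (6091.88, Talador, 3,629 units, $890,193.70):
Base rate for 6091.88 is $1.34/unit.
Origin Talador qualifies under the Lorador–Talador agreement and 6091.88 is covered: preferential rate Free applies instead.
Duty = $890,193.70 × 0% = $0.00.
Line 3 (2862.26, Talador, 389 kg, $83,946.20):
Base rate for 2862.26 is 9.5%.
Origin Talador qualifies under the Lorador–Talador agreement and 2862.26 is covered: preferential rate 1.5% applies instead.
The additional-duty order on 2862.26 targets Fenoria, not Talador; it does not apply.
Duty = $83,946.20 × 1.5% = $1,259.19.
Total = $0.00 + $0.00 + $1,259.19 = $1,259.19.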